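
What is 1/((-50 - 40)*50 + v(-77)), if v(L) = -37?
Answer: -1/4537 ≈ -0.00022041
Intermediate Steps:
1/((-50 - 40)*50 + v(-77)) = 1/((-50 - 40)*50 - 37) = 1/(-90*50 - 37) = 1/(-4500 - 37) = 1/(-4537) = -1/4537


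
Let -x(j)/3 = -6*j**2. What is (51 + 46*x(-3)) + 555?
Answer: 8058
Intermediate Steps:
x(j) = 18*j**2 (x(j) = -(-18)*j**2 = 18*j**2)
(51 + 46*x(-3)) + 555 = (51 + 46*(18*(-3)**2)) + 555 = (51 + 46*(18*9)) + 555 = (51 + 46*162) + 555 = (51 + 7452) + 555 = 7503 + 555 = 8058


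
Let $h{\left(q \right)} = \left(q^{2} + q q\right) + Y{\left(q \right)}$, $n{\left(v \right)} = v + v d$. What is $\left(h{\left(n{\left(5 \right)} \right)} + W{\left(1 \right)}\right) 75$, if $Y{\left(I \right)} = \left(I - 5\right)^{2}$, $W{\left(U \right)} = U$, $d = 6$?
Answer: $251325$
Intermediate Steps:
$Y{\left(I \right)} = \left(-5 + I\right)^{2}$
$n{\left(v \right)} = 7 v$ ($n{\left(v \right)} = v + v 6 = v + 6 v = 7 v$)
$h{\left(q \right)} = \left(-5 + q\right)^{2} + 2 q^{2}$ ($h{\left(q \right)} = \left(q^{2} + q q\right) + \left(-5 + q\right)^{2} = \left(q^{2} + q^{2}\right) + \left(-5 + q\right)^{2} = 2 q^{2} + \left(-5 + q\right)^{2} = \left(-5 + q\right)^{2} + 2 q^{2}$)
$\left(h{\left(n{\left(5 \right)} \right)} + W{\left(1 \right)}\right) 75 = \left(\left(\left(-5 + 7 \cdot 5\right)^{2} + 2 \left(7 \cdot 5\right)^{2}\right) + 1\right) 75 = \left(\left(\left(-5 + 35\right)^{2} + 2 \cdot 35^{2}\right) + 1\right) 75 = \left(\left(30^{2} + 2 \cdot 1225\right) + 1\right) 75 = \left(\left(900 + 2450\right) + 1\right) 75 = \left(3350 + 1\right) 75 = 3351 \cdot 75 = 251325$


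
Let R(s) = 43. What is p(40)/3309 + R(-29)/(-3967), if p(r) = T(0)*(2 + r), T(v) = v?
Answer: -43/3967 ≈ -0.010839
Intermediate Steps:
p(r) = 0 (p(r) = 0*(2 + r) = 0)
p(40)/3309 + R(-29)/(-3967) = 0/3309 + 43/(-3967) = 0*(1/3309) + 43*(-1/3967) = 0 - 43/3967 = -43/3967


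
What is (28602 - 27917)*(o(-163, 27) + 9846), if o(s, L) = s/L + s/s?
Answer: 182008610/27 ≈ 6.7411e+6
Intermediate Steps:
o(s, L) = 1 + s/L (o(s, L) = s/L + 1 = 1 + s/L)
(28602 - 27917)*(o(-163, 27) + 9846) = (28602 - 27917)*((27 - 163)/27 + 9846) = 685*((1/27)*(-136) + 9846) = 685*(-136/27 + 9846) = 685*(265706/27) = 182008610/27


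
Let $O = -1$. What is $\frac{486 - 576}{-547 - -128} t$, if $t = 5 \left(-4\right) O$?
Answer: $\frac{1800}{419} \approx 4.2959$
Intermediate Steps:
$t = 20$ ($t = 5 \left(-4\right) \left(-1\right) = \left(-20\right) \left(-1\right) = 20$)
$\frac{486 - 576}{-547 - -128} t = \frac{486 - 576}{-547 - -128} \cdot 20 = - \frac{90}{-547 + 128} \cdot 20 = - \frac{90}{-419} \cdot 20 = \left(-90\right) \left(- \frac{1}{419}\right) 20 = \frac{90}{419} \cdot 20 = \frac{1800}{419}$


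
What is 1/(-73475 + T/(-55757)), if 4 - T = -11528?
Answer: -55757/4096757107 ≈ -1.3610e-5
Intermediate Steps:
T = 11532 (T = 4 - 1*(-11528) = 4 + 11528 = 11532)
1/(-73475 + T/(-55757)) = 1/(-73475 + 11532/(-55757)) = 1/(-73475 + 11532*(-1/55757)) = 1/(-73475 - 11532/55757) = 1/(-4096757107/55757) = -55757/4096757107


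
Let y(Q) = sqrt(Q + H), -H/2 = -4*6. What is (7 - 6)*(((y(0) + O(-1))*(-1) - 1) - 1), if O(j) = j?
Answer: -1 - 4*sqrt(3) ≈ -7.9282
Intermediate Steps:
H = 48 (H = -(-8)*6 = -2*(-24) = 48)
y(Q) = sqrt(48 + Q) (y(Q) = sqrt(Q + 48) = sqrt(48 + Q))
(7 - 6)*(((y(0) + O(-1))*(-1) - 1) - 1) = (7 - 6)*(((sqrt(48 + 0) - 1)*(-1) - 1) - 1) = 1*(((sqrt(48) - 1)*(-1) - 1) - 1) = 1*(((4*sqrt(3) - 1)*(-1) - 1) - 1) = 1*(((-1 + 4*sqrt(3))*(-1) - 1) - 1) = 1*(((1 - 4*sqrt(3)) - 1) - 1) = 1*(-4*sqrt(3) - 1) = 1*(-1 - 4*sqrt(3)) = -1 - 4*sqrt(3)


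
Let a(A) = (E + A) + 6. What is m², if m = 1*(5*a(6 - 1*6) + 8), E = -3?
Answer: 529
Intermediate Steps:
a(A) = 3 + A (a(A) = (-3 + A) + 6 = 3 + A)
m = 23 (m = 1*(5*(3 + (6 - 1*6)) + 8) = 1*(5*(3 + (6 - 6)) + 8) = 1*(5*(3 + 0) + 8) = 1*(5*3 + 8) = 1*(15 + 8) = 1*23 = 23)
m² = 23² = 529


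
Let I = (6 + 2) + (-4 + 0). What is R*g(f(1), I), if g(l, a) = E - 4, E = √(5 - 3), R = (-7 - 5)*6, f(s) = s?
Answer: 288 - 72*√2 ≈ 186.18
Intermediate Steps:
R = -72 (R = -12*6 = -72)
E = √2 ≈ 1.4142
I = 4 (I = 8 - 4 = 4)
g(l, a) = -4 + √2 (g(l, a) = √2 - 4 = -4 + √2)
R*g(f(1), I) = -72*(-4 + √2) = 288 - 72*√2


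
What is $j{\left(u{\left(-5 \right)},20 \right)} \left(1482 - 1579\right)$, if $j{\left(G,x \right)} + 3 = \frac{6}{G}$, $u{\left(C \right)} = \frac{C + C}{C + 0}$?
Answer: $0$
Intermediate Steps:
$u{\left(C \right)} = 2$ ($u{\left(C \right)} = \frac{2 C}{C} = 2$)
$j{\left(G,x \right)} = -3 + \frac{6}{G}$
$j{\left(u{\left(-5 \right)},20 \right)} \left(1482 - 1579\right) = \left(-3 + \frac{6}{2}\right) \left(1482 - 1579\right) = \left(-3 + 6 \cdot \frac{1}{2}\right) \left(-97\right) = \left(-3 + 3\right) \left(-97\right) = 0 \left(-97\right) = 0$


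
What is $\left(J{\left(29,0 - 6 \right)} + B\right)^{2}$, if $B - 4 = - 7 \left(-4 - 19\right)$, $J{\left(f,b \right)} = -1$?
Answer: $26896$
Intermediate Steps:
$B = 165$ ($B = 4 - 7 \left(-4 - 19\right) = 4 - -161 = 4 + 161 = 165$)
$\left(J{\left(29,0 - 6 \right)} + B\right)^{2} = \left(-1 + 165\right)^{2} = 164^{2} = 26896$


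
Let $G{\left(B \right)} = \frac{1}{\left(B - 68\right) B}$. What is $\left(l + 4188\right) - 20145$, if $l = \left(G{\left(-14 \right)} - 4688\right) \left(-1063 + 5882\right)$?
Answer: $- \frac{25953323673}{1148} \approx -2.2607 \cdot 10^{7}$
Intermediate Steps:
$G{\left(B \right)} = \frac{1}{B \left(-68 + B\right)}$ ($G{\left(B \right)} = \frac{1}{\left(-68 + B\right) B} = \frac{1}{B \left(-68 + B\right)}$)
$l = - \frac{25935005037}{1148}$ ($l = \left(\frac{1}{\left(-14\right) \left(-68 - 14\right)} - 4688\right) \left(-1063 + 5882\right) = \left(- \frac{1}{14 \left(-82\right)} - 4688\right) 4819 = \left(\left(- \frac{1}{14}\right) \left(- \frac{1}{82}\right) - 4688\right) 4819 = \left(\frac{1}{1148} - 4688\right) 4819 = \left(- \frac{5381823}{1148}\right) 4819 = - \frac{25935005037}{1148} \approx -2.2591 \cdot 10^{7}$)
$\left(l + 4188\right) - 20145 = \left(- \frac{25935005037}{1148} + 4188\right) - 20145 = - \frac{25930197213}{1148} - 20145 = - \frac{25953323673}{1148}$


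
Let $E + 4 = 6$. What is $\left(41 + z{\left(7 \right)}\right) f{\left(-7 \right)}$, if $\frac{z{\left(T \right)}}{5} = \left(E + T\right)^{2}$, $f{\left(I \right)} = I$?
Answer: $-3122$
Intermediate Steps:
$E = 2$ ($E = -4 + 6 = 2$)
$z{\left(T \right)} = 5 \left(2 + T\right)^{2}$
$\left(41 + z{\left(7 \right)}\right) f{\left(-7 \right)} = \left(41 + 5 \left(2 + 7\right)^{2}\right) \left(-7\right) = \left(41 + 5 \cdot 9^{2}\right) \left(-7\right) = \left(41 + 5 \cdot 81\right) \left(-7\right) = \left(41 + 405\right) \left(-7\right) = 446 \left(-7\right) = -3122$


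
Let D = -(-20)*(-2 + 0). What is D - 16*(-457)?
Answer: 7272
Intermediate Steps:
D = -40 (D = -(-20)*(-2) = -5*8 = -40)
D - 16*(-457) = -40 - 16*(-457) = -40 + 7312 = 7272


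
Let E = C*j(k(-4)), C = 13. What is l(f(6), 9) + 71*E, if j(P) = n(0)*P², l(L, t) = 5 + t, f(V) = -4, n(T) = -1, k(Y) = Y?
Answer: -14754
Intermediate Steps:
j(P) = -P²
E = -208 (E = 13*(-1*(-4)²) = 13*(-1*16) = 13*(-16) = -208)
l(f(6), 9) + 71*E = (5 + 9) + 71*(-208) = 14 - 14768 = -14754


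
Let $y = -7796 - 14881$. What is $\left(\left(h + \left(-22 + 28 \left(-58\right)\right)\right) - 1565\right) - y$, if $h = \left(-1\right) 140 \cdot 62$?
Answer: $10786$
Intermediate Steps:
$h = -8680$ ($h = \left(-140\right) 62 = -8680$)
$y = -22677$ ($y = -7796 - 14881 = -22677$)
$\left(\left(h + \left(-22 + 28 \left(-58\right)\right)\right) - 1565\right) - y = \left(\left(-8680 + \left(-22 + 28 \left(-58\right)\right)\right) - 1565\right) - -22677 = \left(\left(-8680 - 1646\right) - 1565\right) + 22677 = \left(-10326 - 1565\right) + 22677 = -11891 + 22677 = 10786$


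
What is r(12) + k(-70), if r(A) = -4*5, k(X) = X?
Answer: -90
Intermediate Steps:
r(A) = -20
r(12) + k(-70) = -20 - 70 = -90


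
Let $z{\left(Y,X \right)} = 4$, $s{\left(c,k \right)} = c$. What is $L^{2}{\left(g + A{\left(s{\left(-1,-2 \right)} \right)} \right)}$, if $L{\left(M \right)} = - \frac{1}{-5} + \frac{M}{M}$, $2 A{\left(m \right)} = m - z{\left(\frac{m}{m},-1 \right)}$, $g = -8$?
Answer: $\frac{36}{25} \approx 1.44$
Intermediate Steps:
$A{\left(m \right)} = -2 + \frac{m}{2}$ ($A{\left(m \right)} = \frac{m - 4}{2} = \frac{-4 + m}{2} = -2 + \frac{m}{2}$)
$L{\left(M \right)} = \frac{6}{5}$ ($L{\left(M \right)} = \left(-1\right) \left(- \frac{1}{5}\right) + 1 = \frac{1}{5} + 1 = \frac{6}{5}$)
$L^{2}{\left(g + A{\left(s{\left(-1,-2 \right)} \right)} \right)} = \left(\frac{6}{5}\right)^{2} = \frac{36}{25}$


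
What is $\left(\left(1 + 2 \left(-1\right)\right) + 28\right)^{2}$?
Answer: $729$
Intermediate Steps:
$\left(\left(1 + 2 \left(-1\right)\right) + 28\right)^{2} = \left(\left(1 - 2\right) + 28\right)^{2} = \left(-1 + 28\right)^{2} = 27^{2} = 729$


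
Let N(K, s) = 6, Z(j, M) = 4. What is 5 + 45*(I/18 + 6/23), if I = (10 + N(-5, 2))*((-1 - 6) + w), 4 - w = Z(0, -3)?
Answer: -6055/23 ≈ -263.26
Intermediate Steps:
w = 0 (w = 4 - 1*4 = 4 - 4 = 0)
I = -112 (I = (10 + 6)*((-1 - 6) + 0) = 16*(-7 + 0) = 16*(-7) = -112)
5 + 45*(I/18 + 6/23) = 5 + 45*(-112/18 + 6/23) = 5 + 45*(-112*1/18 + 6*(1/23)) = 5 + 45*(-56/9 + 6/23) = 5 + 45*(-1234/207) = 5 - 6170/23 = -6055/23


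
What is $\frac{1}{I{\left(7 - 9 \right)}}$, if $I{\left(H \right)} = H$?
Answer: $- \frac{1}{2} \approx -0.5$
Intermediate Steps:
$\frac{1}{I{\left(7 - 9 \right)}} = \frac{1}{7 - 9} = \frac{1}{-2} = - \frac{1}{2}$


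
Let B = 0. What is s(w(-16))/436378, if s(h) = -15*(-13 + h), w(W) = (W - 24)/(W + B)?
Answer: 315/872756 ≈ 0.00036093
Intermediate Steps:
w(W) = (-24 + W)/W (w(W) = (W - 24)/(W + 0) = (-24 + W)/W)
s(h) = 195 - 15*h
s(w(-16))/436378 = (195 - 15*(-24 - 16)/(-16))/436378 = (195 - (-15)*(-40)/16)*(1/436378) = (195 - 15*5/2)*(1/436378) = (195 - 75/2)*(1/436378) = (315/2)*(1/436378) = 315/872756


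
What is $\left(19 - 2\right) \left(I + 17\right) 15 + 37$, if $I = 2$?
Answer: $4882$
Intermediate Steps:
$\left(19 - 2\right) \left(I + 17\right) 15 + 37 = \left(19 - 2\right) \left(2 + 17\right) 15 + 37 = 17 \cdot 19 \cdot 15 + 37 = 323 \cdot 15 + 37 = 4845 + 37 = 4882$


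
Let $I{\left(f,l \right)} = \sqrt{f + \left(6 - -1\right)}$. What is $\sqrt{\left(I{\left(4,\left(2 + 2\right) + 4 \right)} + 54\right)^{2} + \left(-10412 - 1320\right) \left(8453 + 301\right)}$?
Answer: $\sqrt{-102701928 + \left(54 + \sqrt{11}\right)^{2}} \approx 10134.0 i$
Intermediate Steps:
$I{\left(f,l \right)} = \sqrt{7 + f}$ ($I{\left(f,l \right)} = \sqrt{f + \left(6 + 1\right)} = \sqrt{f + 7} = \sqrt{7 + f}$)
$\sqrt{\left(I{\left(4,\left(2 + 2\right) + 4 \right)} + 54\right)^{2} + \left(-10412 - 1320\right) \left(8453 + 301\right)} = \sqrt{\left(\sqrt{7 + 4} + 54\right)^{2} + \left(-10412 - 1320\right) \left(8453 + 301\right)} = \sqrt{\left(\sqrt{11} + 54\right)^{2} - 102701928} = \sqrt{\left(54 + \sqrt{11}\right)^{2} - 102701928} = \sqrt{-102701928 + \left(54 + \sqrt{11}\right)^{2}}$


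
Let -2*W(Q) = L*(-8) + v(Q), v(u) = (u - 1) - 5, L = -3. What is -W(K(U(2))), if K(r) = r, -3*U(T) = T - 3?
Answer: 55/6 ≈ 9.1667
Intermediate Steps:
U(T) = 1 - T/3 (U(T) = -(T - 3)/3 = -(-3 + T)/3 = 1 - T/3)
v(u) = -6 + u (v(u) = (-1 + u) - 5 = -6 + u)
W(Q) = -9 - Q/2 (W(Q) = -(-3*(-8) + (-6 + Q))/2 = -(24 + (-6 + Q))/2 = -(18 + Q)/2 = -9 - Q/2)
-W(K(U(2))) = -(-9 - (1 - ⅓*2)/2) = -(-9 - (1 - ⅔)/2) = -(-9 - ½*⅓) = -(-9 - ⅙) = -1*(-55/6) = 55/6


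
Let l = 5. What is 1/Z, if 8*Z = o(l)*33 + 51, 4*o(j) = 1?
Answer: 32/237 ≈ 0.13502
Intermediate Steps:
o(j) = 1/4 (o(j) = (1/4)*1 = 1/4)
Z = 237/32 (Z = ((1/4)*33 + 51)/8 = (33/4 + 51)/8 = (1/8)*(237/4) = 237/32 ≈ 7.4063)
1/Z = 1/(237/32) = 32/237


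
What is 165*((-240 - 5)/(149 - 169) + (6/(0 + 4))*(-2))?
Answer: 6105/4 ≈ 1526.3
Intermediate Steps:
165*((-240 - 5)/(149 - 169) + (6/(0 + 4))*(-2)) = 165*(-245/(-20) + (6/4)*(-2)) = 165*(-245*(-1/20) + (6*(¼))*(-2)) = 165*(49/4 + (3/2)*(-2)) = 165*(49/4 - 3) = 165*(37/4) = 6105/4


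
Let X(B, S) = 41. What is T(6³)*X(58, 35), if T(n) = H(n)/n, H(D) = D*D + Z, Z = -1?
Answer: 1912855/216 ≈ 8855.8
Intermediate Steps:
H(D) = -1 + D² (H(D) = D*D - 1 = D² - 1 = -1 + D²)
T(n) = (-1 + n²)/n
T(6³)*X(58, 35) = (6³ - 1/(6³))*41 = (216 - 1/216)*41 = (46655/216)*41 = 1912855/216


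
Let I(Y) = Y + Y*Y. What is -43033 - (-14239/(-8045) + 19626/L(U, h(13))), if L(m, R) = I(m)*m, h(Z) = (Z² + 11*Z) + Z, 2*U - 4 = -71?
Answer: -20203800022596/469482065 ≈ -43034.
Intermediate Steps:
U = -67/2 (U = 2 + (½)*(-71) = 2 - 71/2 = -67/2 ≈ -33.500)
I(Y) = Y + Y²
h(Z) = Z² + 12*Z
L(m, R) = m²*(1 + m) (L(m, R) = (m*(1 + m))*m = m²*(1 + m))
-43033 - (-14239/(-8045) + 19626/L(U, h(13))) = -43033 - (-14239/(-8045) + 19626/(((-67/2)²*(1 - 67/2)))) = -43033 - (-14239*(-1/8045) + 19626/(((4489/4)*(-65/2)))) = -43033 - (14239/8045 + 19626/(-291785/8)) = -43033 - (14239/8045 + 19626*(-8/291785)) = -43033 - (14239/8045 - 157008/291785) = -43033 - 1*578319451/469482065 = -43033 - 578319451/469482065 = -20203800022596/469482065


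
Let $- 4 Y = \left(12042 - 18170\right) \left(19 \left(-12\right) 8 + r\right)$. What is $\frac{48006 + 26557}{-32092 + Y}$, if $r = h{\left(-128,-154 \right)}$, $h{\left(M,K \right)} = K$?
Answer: $- \frac{74563}{3062388} \approx -0.024348$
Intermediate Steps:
$r = -154$
$Y = -3030296$ ($Y = - \frac{\left(12042 - 18170\right) \left(19 \left(-12\right) 8 - 154\right)}{4} = - \frac{\left(-6128\right) \left(\left(-228\right) 8 - 154\right)}{4} = - \frac{\left(-6128\right) \left(-1824 - 154\right)}{4} = - \frac{\left(-6128\right) \left(-1978\right)}{4} = \left(- \frac{1}{4}\right) 12121184 = -3030296$)
$\frac{48006 + 26557}{-32092 + Y} = \frac{48006 + 26557}{-32092 - 3030296} = \frac{74563}{-3062388} = 74563 \left(- \frac{1}{3062388}\right) = - \frac{74563}{3062388}$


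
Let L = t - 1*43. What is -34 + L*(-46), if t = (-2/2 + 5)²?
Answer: 1208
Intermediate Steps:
t = 16 (t = (-2*½ + 5)² = (-1 + 5)² = 4² = 16)
L = -27 (L = 16 - 1*43 = 16 - 43 = -27)
-34 + L*(-46) = -34 - 27*(-46) = -34 + 1242 = 1208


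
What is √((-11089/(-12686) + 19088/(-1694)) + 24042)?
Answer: √22930507227548326/976822 ≈ 155.02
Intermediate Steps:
√((-11089/(-12686) + 19088/(-1694)) + 24042) = √((-11089*(-1/12686) + 19088*(-1/1694)) + 24042) = √((11089/12686 - 9544/847) + 24042) = √(-111682801/10745042 + 24042) = √(258220616963/10745042) = √22930507227548326/976822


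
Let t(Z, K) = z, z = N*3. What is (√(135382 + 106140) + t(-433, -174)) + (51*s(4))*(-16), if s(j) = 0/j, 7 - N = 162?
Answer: -465 + √241522 ≈ 26.449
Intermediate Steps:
N = -155 (N = 7 - 1*162 = 7 - 162 = -155)
s(j) = 0
z = -465 (z = -155*3 = -465)
t(Z, K) = -465
(√(135382 + 106140) + t(-433, -174)) + (51*s(4))*(-16) = (√(135382 + 106140) - 465) + (51*0)*(-16) = (√241522 - 465) + 0*(-16) = (-465 + √241522) + 0 = -465 + √241522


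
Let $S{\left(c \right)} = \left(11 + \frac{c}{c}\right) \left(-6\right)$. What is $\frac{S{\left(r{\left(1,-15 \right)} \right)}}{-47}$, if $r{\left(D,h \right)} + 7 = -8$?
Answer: $\frac{72}{47} \approx 1.5319$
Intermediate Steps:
$r{\left(D,h \right)} = -15$ ($r{\left(D,h \right)} = -7 - 8 = -15$)
$S{\left(c \right)} = -72$ ($S{\left(c \right)} = \left(11 + 1\right) \left(-6\right) = 12 \left(-6\right) = -72$)
$\frac{S{\left(r{\left(1,-15 \right)} \right)}}{-47} = \frac{1}{-47} \left(-72\right) = \left(- \frac{1}{47}\right) \left(-72\right) = \frac{72}{47}$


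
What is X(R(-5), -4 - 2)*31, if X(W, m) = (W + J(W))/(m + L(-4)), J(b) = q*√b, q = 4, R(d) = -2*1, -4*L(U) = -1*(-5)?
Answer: 248/29 - 496*I*√2/29 ≈ 8.5517 - 24.188*I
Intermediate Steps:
L(U) = -5/4 (L(U) = -(-1)*(-5)/4 = -¼*5 = -5/4)
R(d) = -2
J(b) = 4*√b
X(W, m) = (W + 4*√W)/(-5/4 + m) (X(W, m) = (W + 4*√W)/(m - 5/4) = (W + 4*√W)/(-5/4 + m))
X(R(-5), -4 - 2)*31 = (4*(-2 + 4*√(-2))/(-5 + 4*(-4 - 2)))*31 = (4*(-2 + 4*(I*√2))/(-5 + 4*(-6)))*31 = (4*(-2 + 4*I*√2)/(-5 - 24))*31 = (4*(-2 + 4*I*√2)/(-29))*31 = (4*(-1/29)*(-2 + 4*I*√2))*31 = (8/29 - 16*I*√2/29)*31 = 248/29 - 496*I*√2/29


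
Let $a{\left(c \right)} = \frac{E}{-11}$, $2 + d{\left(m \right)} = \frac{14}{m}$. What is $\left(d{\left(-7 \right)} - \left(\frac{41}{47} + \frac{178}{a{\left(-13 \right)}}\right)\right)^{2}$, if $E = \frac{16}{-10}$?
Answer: $\frac{53352222361}{35344} \approx 1.5095 \cdot 10^{6}$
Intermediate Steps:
$E = - \frac{8}{5}$ ($E = 16 \left(- \frac{1}{10}\right) = - \frac{8}{5} \approx -1.6$)
$d{\left(m \right)} = -2 + \frac{14}{m}$
$a{\left(c \right)} = \frac{8}{55}$ ($a{\left(c \right)} = - \frac{8}{5 \left(-11\right)} = \left(- \frac{8}{5}\right) \left(- \frac{1}{11}\right) = \frac{8}{55}$)
$\left(d{\left(-7 \right)} - \left(\frac{41}{47} + \frac{178}{a{\left(-13 \right)}}\right)\right)^{2} = \left(\left(-2 + \frac{14}{-7}\right) - \left(\frac{41}{47} + \frac{4895}{4}\right)\right)^{2} = \left(\left(-2 + 14 \left(- \frac{1}{7}\right)\right) - \frac{230229}{188}\right)^{2} = \left(\left(-2 - 2\right) - \frac{230229}{188}\right)^{2} = \left(-4 - \frac{230229}{188}\right)^{2} = \left(- \frac{230981}{188}\right)^{2} = \frac{53352222361}{35344}$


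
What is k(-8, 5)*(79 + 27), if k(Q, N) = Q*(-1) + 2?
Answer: 1060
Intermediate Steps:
k(Q, N) = 2 - Q (k(Q, N) = -Q + 2 = 2 - Q)
k(-8, 5)*(79 + 27) = (2 - 1*(-8))*(79 + 27) = (2 + 8)*106 = 10*106 = 1060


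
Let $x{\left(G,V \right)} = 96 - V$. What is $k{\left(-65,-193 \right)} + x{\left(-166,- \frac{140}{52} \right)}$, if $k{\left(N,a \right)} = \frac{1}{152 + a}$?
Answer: $\frac{52590}{533} \approx 98.668$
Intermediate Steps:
$k{\left(-65,-193 \right)} + x{\left(-166,- \frac{140}{52} \right)} = \frac{1}{152 - 193} + \left(96 - - \frac{140}{52}\right) = \frac{1}{-41} + \left(96 - \left(-140\right) \frac{1}{52}\right) = - \frac{1}{41} + \left(96 - - \frac{35}{13}\right) = - \frac{1}{41} + \left(96 + \frac{35}{13}\right) = - \frac{1}{41} + \frac{1283}{13} = \frac{52590}{533}$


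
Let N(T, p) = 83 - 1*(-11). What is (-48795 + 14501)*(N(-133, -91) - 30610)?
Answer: 1046515704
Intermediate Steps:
N(T, p) = 94 (N(T, p) = 83 + 11 = 94)
(-48795 + 14501)*(N(-133, -91) - 30610) = (-48795 + 14501)*(94 - 30610) = -34294*(-30516) = 1046515704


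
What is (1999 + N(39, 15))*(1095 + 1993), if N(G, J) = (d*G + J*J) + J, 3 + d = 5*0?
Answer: 6552736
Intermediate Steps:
d = -3 (d = -3 + 5*0 = -3 + 0 = -3)
N(G, J) = J + J**2 - 3*G (N(G, J) = (-3*G + J*J) + J = (-3*G + J**2) + J = (J**2 - 3*G) + J = J + J**2 - 3*G)
(1999 + N(39, 15))*(1095 + 1993) = (1999 + (15 + 15**2 - 3*39))*(1095 + 1993) = (1999 + (15 + 225 - 117))*3088 = (1999 + 123)*3088 = 2122*3088 = 6552736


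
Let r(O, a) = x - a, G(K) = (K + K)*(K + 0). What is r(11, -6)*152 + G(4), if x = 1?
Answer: 1096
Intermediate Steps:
G(K) = 2*K² (G(K) = (2*K)*K = 2*K²)
r(O, a) = 1 - a
r(11, -6)*152 + G(4) = (1 - 1*(-6))*152 + 2*4² = (1 + 6)*152 + 2*16 = 7*152 + 32 = 1064 + 32 = 1096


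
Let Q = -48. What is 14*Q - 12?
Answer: -684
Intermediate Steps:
14*Q - 12 = 14*(-48) - 12 = -672 - 12 = -684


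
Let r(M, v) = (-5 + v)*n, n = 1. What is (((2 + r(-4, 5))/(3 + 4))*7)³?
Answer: 8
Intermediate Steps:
r(M, v) = -5 + v (r(M, v) = (-5 + v)*1 = -5 + v)
(((2 + r(-4, 5))/(3 + 4))*7)³ = (((2 + (-5 + 5))/(3 + 4))*7)³ = (((2 + 0)/7)*7)³ = ((2*(⅐))*7)³ = ((2/7)*7)³ = 2³ = 8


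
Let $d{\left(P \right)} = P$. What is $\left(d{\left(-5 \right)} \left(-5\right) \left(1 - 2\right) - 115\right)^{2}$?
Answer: $19600$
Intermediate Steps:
$\left(d{\left(-5 \right)} \left(-5\right) \left(1 - 2\right) - 115\right)^{2} = \left(\left(-5\right) \left(-5\right) \left(1 - 2\right) - 115\right)^{2} = \left(25 \left(1 - 2\right) - 115\right)^{2} = \left(25 \left(-1\right) - 115\right)^{2} = \left(-25 - 115\right)^{2} = \left(-140\right)^{2} = 19600$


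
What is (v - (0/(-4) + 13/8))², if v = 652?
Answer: 27071209/64 ≈ 4.2299e+5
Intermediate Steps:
(v - (0/(-4) + 13/8))² = (652 - (0/(-4) + 13/8))² = (652 - (0*(-¼) + 13*(⅛)))² = (652 - (0 + 13/8))² = (652 - 1*13/8)² = (652 - 13/8)² = (5203/8)² = 27071209/64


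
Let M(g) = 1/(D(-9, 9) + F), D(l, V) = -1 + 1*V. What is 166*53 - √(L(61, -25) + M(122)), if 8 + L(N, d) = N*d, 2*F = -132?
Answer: 8798 - I*√5157070/58 ≈ 8798.0 - 39.154*I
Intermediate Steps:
D(l, V) = -1 + V
F = -66 (F = (½)*(-132) = -66)
L(N, d) = -8 + N*d
M(g) = -1/58 (M(g) = 1/((-1 + 9) - 66) = 1/(8 - 66) = 1/(-58) = -1/58)
166*53 - √(L(61, -25) + M(122)) = 166*53 - √((-8 + 61*(-25)) - 1/58) = 8798 - √((-8 - 1525) - 1/58) = 8798 - √(-1533 - 1/58) = 8798 - √(-88915/58) = 8798 - I*√5157070/58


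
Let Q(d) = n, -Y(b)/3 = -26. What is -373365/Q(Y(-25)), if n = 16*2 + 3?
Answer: -74673/7 ≈ -10668.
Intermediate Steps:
Y(b) = 78 (Y(b) = -3*(-26) = 78)
n = 35 (n = 32 + 3 = 35)
Q(d) = 35
-373365/Q(Y(-25)) = -373365/35 = -373365*1/35 = -74673/7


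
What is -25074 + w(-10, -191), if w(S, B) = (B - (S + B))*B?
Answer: -26984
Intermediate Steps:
w(S, B) = -B*S (w(S, B) = (B - (B + S))*B = (B + (-B - S))*B = (-S)*B = -B*S)
-25074 + w(-10, -191) = -25074 - 1*(-191)*(-10) = -25074 - 1910 = -26984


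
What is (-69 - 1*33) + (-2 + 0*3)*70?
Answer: -242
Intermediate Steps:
(-69 - 1*33) + (-2 + 0*3)*70 = (-69 - 33) + (-2 + 0)*70 = -102 - 2*70 = -102 - 140 = -242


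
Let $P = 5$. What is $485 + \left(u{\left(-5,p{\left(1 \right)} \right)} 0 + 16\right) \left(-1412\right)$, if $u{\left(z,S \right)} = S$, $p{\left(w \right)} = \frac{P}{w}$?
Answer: $-22107$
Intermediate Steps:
$p{\left(w \right)} = \frac{5}{w}$
$485 + \left(u{\left(-5,p{\left(1 \right)} \right)} 0 + 16\right) \left(-1412\right) = 485 + \left(\frac{5}{1} \cdot 0 + 16\right) \left(-1412\right) = 485 + \left(5 \cdot 1 \cdot 0 + 16\right) \left(-1412\right) = 485 + \left(5 \cdot 0 + 16\right) \left(-1412\right) = 485 + \left(0 + 16\right) \left(-1412\right) = 485 + 16 \left(-1412\right) = 485 - 22592 = -22107$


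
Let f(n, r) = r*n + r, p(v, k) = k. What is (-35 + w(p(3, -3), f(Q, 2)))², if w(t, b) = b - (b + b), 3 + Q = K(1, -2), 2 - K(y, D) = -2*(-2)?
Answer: 729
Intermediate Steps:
K(y, D) = -2 (K(y, D) = 2 - (-2)*(-2) = 2 - 1*4 = 2 - 4 = -2)
Q = -5 (Q = -3 - 2 = -5)
f(n, r) = r + n*r (f(n, r) = n*r + r = r + n*r)
w(t, b) = -b (w(t, b) = b - 2*b = -b)
(-35 + w(p(3, -3), f(Q, 2)))² = (-35 - 2*(1 - 5))² = (-35 - 2*(-4))² = (-35 - 1*(-8))² = (-35 + 8)² = (-27)² = 729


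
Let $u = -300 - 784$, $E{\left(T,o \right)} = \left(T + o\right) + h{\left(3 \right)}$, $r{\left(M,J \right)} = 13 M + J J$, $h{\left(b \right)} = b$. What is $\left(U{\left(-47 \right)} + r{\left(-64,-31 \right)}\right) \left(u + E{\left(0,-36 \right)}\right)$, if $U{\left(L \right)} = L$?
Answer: $-91594$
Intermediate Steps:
$r{\left(M,J \right)} = J^{2} + 13 M$ ($r{\left(M,J \right)} = 13 M + J^{2} = J^{2} + 13 M$)
$E{\left(T,o \right)} = 3 + T + o$ ($E{\left(T,o \right)} = \left(T + o\right) + 3 = 3 + T + o$)
$u = -1084$
$\left(U{\left(-47 \right)} + r{\left(-64,-31 \right)}\right) \left(u + E{\left(0,-36 \right)}\right) = \left(-47 + \left(\left(-31\right)^{2} + 13 \left(-64\right)\right)\right) \left(-1084 + \left(3 + 0 - 36\right)\right) = \left(-47 + \left(961 - 832\right)\right) \left(-1084 - 33\right) = \left(-47 + 129\right) \left(-1117\right) = 82 \left(-1117\right) = -91594$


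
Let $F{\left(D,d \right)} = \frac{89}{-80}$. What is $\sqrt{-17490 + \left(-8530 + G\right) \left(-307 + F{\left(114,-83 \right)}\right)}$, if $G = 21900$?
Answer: $\frac{i \sqrt{66191266}}{4} \approx 2034.0 i$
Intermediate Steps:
$F{\left(D,d \right)} = - \frac{89}{80}$ ($F{\left(D,d \right)} = 89 \left(- \frac{1}{80}\right) = - \frac{89}{80}$)
$\sqrt{-17490 + \left(-8530 + G\right) \left(-307 + F{\left(114,-83 \right)}\right)} = \sqrt{-17490 + \left(-8530 + 21900\right) \left(-307 - \frac{89}{80}\right)} = \sqrt{-17490 + 13370 \left(- \frac{24649}{80}\right)} = \sqrt{-17490 - \frac{32955713}{8}} = \sqrt{- \frac{33095633}{8}} = \frac{i \sqrt{66191266}}{4}$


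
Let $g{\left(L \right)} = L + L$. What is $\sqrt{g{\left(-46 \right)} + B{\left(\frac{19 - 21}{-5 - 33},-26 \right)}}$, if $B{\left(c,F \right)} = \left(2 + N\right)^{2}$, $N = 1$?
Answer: $i \sqrt{83} \approx 9.1104 i$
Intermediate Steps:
$B{\left(c,F \right)} = 9$ ($B{\left(c,F \right)} = \left(2 + 1\right)^{2} = 3^{2} = 9$)
$g{\left(L \right)} = 2 L$
$\sqrt{g{\left(-46 \right)} + B{\left(\frac{19 - 21}{-5 - 33},-26 \right)}} = \sqrt{2 \left(-46\right) + 9} = \sqrt{-92 + 9} = \sqrt{-83} = i \sqrt{83}$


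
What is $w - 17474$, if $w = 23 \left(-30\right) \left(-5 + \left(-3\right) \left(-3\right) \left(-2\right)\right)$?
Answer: $-1604$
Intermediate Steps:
$w = 15870$ ($w = - 690 \left(-5 + 9 \left(-2\right)\right) = - 690 \left(-5 - 18\right) = \left(-690\right) \left(-23\right) = 15870$)
$w - 17474 = 15870 - 17474 = -1604$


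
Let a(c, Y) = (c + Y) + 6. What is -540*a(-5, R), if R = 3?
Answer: -2160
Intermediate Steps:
a(c, Y) = 6 + Y + c (a(c, Y) = (Y + c) + 6 = 6 + Y + c)
-540*a(-5, R) = -540*(6 + 3 - 5) = -540*4 = -2160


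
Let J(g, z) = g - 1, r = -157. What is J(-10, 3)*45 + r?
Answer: -652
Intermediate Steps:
J(g, z) = -1 + g
J(-10, 3)*45 + r = (-1 - 10)*45 - 157 = -11*45 - 157 = -495 - 157 = -652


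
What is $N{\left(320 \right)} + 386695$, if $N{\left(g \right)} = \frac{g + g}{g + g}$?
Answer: $386696$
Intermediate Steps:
$N{\left(g \right)} = 1$ ($N{\left(g \right)} = \frac{2 g}{2 g} = 2 g \frac{1}{2 g} = 1$)
$N{\left(320 \right)} + 386695 = 1 + 386695 = 386696$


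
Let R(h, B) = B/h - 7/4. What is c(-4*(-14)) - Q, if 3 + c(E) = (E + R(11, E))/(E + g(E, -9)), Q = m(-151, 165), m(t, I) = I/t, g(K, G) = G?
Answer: -201323/312268 ≈ -0.64471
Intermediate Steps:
Q = -165/151 (Q = 165/(-151) = 165*(-1/151) = -165/151 ≈ -1.0927)
R(h, B) = -7/4 + B/h (R(h, B) = B/h - 7*¼ = B/h - 7/4 = -7/4 + B/h)
c(E) = -3 + (-7/4 + 12*E/11)/(-9 + E) (c(E) = -3 + (E + (-7/4 + E/11))/(E - 9) = -3 + (E + (-7/4 + E*(1/11)))/(-9 + E) = -3 + (E + (-7/4 + E/11))/(-9 + E) = -3 + (-7/4 + 12*E/11)/(-9 + E))
c(-4*(-14)) - Q = (1111 - (-336)*(-14))/(44*(-9 - 4*(-14))) - 1*(-165/151) = (1111 - 84*56)/(44*(-9 + 56)) + 165/151 = (1/44)*(1111 - 4704)/47 + 165/151 = (1/44)*(1/47)*(-3593) + 165/151 = -3593/2068 + 165/151 = -201323/312268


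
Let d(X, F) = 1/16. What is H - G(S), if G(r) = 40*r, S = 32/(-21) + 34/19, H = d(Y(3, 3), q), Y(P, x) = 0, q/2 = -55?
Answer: -67441/6384 ≈ -10.564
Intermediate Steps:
q = -110 (q = 2*(-55) = -110)
d(X, F) = 1/16
H = 1/16 ≈ 0.062500
S = 106/399 (S = 32*(-1/21) + 34*(1/19) = -32/21 + 34/19 = 106/399 ≈ 0.26566)
H - G(S) = 1/16 - 40*106/399 = 1/16 - 1*4240/399 = 1/16 - 4240/399 = -67441/6384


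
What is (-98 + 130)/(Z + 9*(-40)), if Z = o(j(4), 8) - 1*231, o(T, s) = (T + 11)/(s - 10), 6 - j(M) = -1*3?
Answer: -32/601 ≈ -0.053245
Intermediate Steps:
j(M) = 9 (j(M) = 6 - (-1)*3 = 6 - 1*(-3) = 6 + 3 = 9)
o(T, s) = (11 + T)/(-10 + s)
Z = -241 (Z = (11 + 9)/(-10 + 8) - 1*231 = 20/(-2) - 231 = -1/2*20 - 231 = -10 - 231 = -241)
(-98 + 130)/(Z + 9*(-40)) = (-98 + 130)/(-241 + 9*(-40)) = 32/(-241 - 360) = 32/(-601) = 32*(-1/601) = -32/601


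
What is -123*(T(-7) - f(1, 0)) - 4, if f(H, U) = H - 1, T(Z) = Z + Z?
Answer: 1718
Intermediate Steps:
T(Z) = 2*Z
f(H, U) = -1 + H
-123*(T(-7) - f(1, 0)) - 4 = -123*(2*(-7) - (-1 + 1)) - 4 = -123*(-14 - 1*0) - 4 = -123*(-14 + 0) - 4 = -123*(-14) - 4 = 1722 - 4 = 1718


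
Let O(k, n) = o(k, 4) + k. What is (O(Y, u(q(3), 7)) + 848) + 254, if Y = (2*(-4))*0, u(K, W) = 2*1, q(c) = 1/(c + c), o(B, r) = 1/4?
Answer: 4409/4 ≈ 1102.3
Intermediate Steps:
o(B, r) = ¼
q(c) = 1/(2*c)
u(K, W) = 2
Y = 0 (Y = -8*0 = 0)
O(k, n) = ¼ + k
(O(Y, u(q(3), 7)) + 848) + 254 = ((¼ + 0) + 848) + 254 = (¼ + 848) + 254 = 3393/4 + 254 = 4409/4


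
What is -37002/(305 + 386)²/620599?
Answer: -5286/42332033017 ≈ -1.2487e-7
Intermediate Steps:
-37002/(305 + 386)²/620599 = -37002/(691²)*(1/620599) = -37002/477481*(1/620599) = -37002*1/477481*(1/620599) = -37002/477481*1/620599 = -5286/42332033017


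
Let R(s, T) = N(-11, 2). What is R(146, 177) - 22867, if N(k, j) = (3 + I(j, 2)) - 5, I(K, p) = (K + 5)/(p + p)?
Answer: -91469/4 ≈ -22867.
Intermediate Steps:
I(K, p) = (5 + K)/(2*p) (I(K, p) = (5 + K)/((2*p)) = (5 + K)*(1/(2*p)) = (5 + K)/(2*p))
N(k, j) = -¾ + j/4 (N(k, j) = (3 + (½)*(5 + j)/2) - 5 = (3 + (½)*(½)*(5 + j)) - 5 = (3 + (5/4 + j/4)) - 5 = (17/4 + j/4) - 5 = -¾ + j/4)
R(s, T) = -¼ (R(s, T) = -¾ + (¼)*2 = -¾ + ½ = -¼)
R(146, 177) - 22867 = -¼ - 22867 = -91469/4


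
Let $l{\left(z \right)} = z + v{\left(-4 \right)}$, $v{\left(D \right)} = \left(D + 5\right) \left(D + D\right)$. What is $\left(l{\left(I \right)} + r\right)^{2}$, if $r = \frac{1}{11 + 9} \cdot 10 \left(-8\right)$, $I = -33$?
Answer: $2025$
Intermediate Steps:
$v{\left(D \right)} = 2 D \left(5 + D\right)$ ($v{\left(D \right)} = \left(5 + D\right) 2 D = 2 D \left(5 + D\right)$)
$l{\left(z \right)} = -8 + z$ ($l{\left(z \right)} = z + 2 \left(-4\right) \left(5 - 4\right) = z + 2 \left(-4\right) 1 = z - 8 = -8 + z$)
$r = -4$ ($r = \frac{1}{20} \cdot 10 \left(-8\right) = \frac{1}{2} \left(-8\right) = -4$)
$\left(l{\left(I \right)} + r\right)^{2} = \left(\left(-8 - 33\right) - 4\right)^{2} = \left(-41 - 4\right)^{2} = \left(-45\right)^{2} = 2025$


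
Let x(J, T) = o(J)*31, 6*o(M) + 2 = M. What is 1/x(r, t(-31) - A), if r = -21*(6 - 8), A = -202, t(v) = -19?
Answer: 3/620 ≈ 0.0048387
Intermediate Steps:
o(M) = -⅓ + M/6
r = 42 (r = -21*(-2) = 42)
x(J, T) = -31/3 + 31*J/6 (x(J, T) = (-⅓ + J/6)*31 = -31/3 + 31*J/6)
1/x(r, t(-31) - A) = 1/(-31/3 + (31/6)*42) = 1/(-31/3 + 217) = 1/(620/3) = 3/620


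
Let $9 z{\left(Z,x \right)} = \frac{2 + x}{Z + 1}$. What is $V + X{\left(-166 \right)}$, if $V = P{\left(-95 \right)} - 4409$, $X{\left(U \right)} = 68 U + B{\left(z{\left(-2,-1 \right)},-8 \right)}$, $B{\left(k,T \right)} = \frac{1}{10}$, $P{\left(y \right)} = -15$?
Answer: $- \frac{157119}{10} \approx -15712.0$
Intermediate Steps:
$z{\left(Z,x \right)} = \frac{2 + x}{9 \left(1 + Z\right)}$ ($z{\left(Z,x \right)} = \frac{\left(2 + x\right) \frac{1}{Z + 1}}{9} = \frac{\left(2 + x\right) \frac{1}{1 + Z}}{9} = \frac{\frac{1}{1 + Z} \left(2 + x\right)}{9} = \frac{2 + x}{9 \left(1 + Z\right)}$)
$B{\left(k,T \right)} = \frac{1}{10}$
$X{\left(U \right)} = \frac{1}{10} + 68 U$ ($X{\left(U \right)} = 68 U + \frac{1}{10} = \frac{1}{10} + 68 U$)
$V = -4424$ ($V = -15 - 4409 = -4424$)
$V + X{\left(-166 \right)} = -4424 + \left(\frac{1}{10} + 68 \left(-166\right)\right) = -4424 + \left(\frac{1}{10} - 11288\right) = -4424 - \frac{112879}{10} = - \frac{157119}{10}$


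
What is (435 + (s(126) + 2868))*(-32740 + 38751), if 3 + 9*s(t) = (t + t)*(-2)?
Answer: 58547140/3 ≈ 1.9516e+7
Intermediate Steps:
s(t) = -⅓ - 4*t/9 (s(t) = -⅓ + ((t + t)*(-2))/9 = -⅓ + ((2*t)*(-2))/9 = -⅓ + (-4*t)/9 = -⅓ - 4*t/9)
(435 + (s(126) + 2868))*(-32740 + 38751) = (435 + ((-⅓ - 4/9*126) + 2868))*(-32740 + 38751) = (435 + ((-⅓ - 56) + 2868))*6011 = (435 + (-169/3 + 2868))*6011 = (435 + 8435/3)*6011 = (9740/3)*6011 = 58547140/3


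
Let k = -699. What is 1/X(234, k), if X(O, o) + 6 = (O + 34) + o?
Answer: -1/437 ≈ -0.0022883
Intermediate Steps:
X(O, o) = 28 + O + o (X(O, o) = -6 + ((O + 34) + o) = -6 + ((34 + O) + o) = -6 + (34 + O + o) = 28 + O + o)
1/X(234, k) = 1/(28 + 234 - 699) = 1/(-437) = -1/437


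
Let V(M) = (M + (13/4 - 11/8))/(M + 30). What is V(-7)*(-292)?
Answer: 2993/46 ≈ 65.065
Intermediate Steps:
V(M) = (15/8 + M)/(30 + M) (V(M) = (M + (13*(¼) - 11*⅛))/(30 + M) = (M + (13/4 - 11/8))/(30 + M) = (M + 15/8)/(30 + M) = (15/8 + M)/(30 + M))
V(-7)*(-292) = ((15/8 - 7)/(30 - 7))*(-292) = (-41/8/23)*(-292) = ((1/23)*(-41/8))*(-292) = -41/184*(-292) = 2993/46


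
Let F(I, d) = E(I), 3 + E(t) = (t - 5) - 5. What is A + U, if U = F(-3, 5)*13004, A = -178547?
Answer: -386611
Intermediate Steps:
E(t) = -13 + t (E(t) = -3 + ((t - 5) - 5) = -3 + ((-5 + t) - 5) = -3 + (-10 + t) = -13 + t)
F(I, d) = -13 + I
U = -208064 (U = (-13 - 3)*13004 = -16*13004 = -208064)
A + U = -178547 - 208064 = -386611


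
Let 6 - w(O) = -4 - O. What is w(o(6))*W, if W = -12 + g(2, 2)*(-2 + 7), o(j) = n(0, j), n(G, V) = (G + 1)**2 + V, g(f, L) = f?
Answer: -34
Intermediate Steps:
n(G, V) = V + (1 + G)**2 (n(G, V) = (1 + G)**2 + V = V + (1 + G)**2)
o(j) = 1 + j (o(j) = j + (1 + 0)**2 = j + 1**2 = j + 1 = 1 + j)
W = -2 (W = -12 + 2*(-2 + 7) = -12 + 2*5 = -12 + 10 = -2)
w(O) = 10 + O (w(O) = 6 - (-4 - O) = 6 + (4 + O) = 10 + O)
w(o(6))*W = (10 + (1 + 6))*(-2) = (10 + 7)*(-2) = 17*(-2) = -34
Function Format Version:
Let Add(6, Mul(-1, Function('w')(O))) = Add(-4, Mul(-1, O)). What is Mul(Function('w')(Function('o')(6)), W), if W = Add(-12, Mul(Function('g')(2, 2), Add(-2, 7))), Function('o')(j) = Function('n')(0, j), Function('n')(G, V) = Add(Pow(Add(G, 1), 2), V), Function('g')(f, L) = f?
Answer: -34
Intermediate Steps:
Function('n')(G, V) = Add(V, Pow(Add(1, G), 2)) (Function('n')(G, V) = Add(Pow(Add(1, G), 2), V) = Add(V, Pow(Add(1, G), 2)))
Function('o')(j) = Add(1, j) (Function('o')(j) = Add(j, Pow(Add(1, 0), 2)) = Add(j, Pow(1, 2)) = Add(j, 1) = Add(1, j))
W = -2 (W = Add(-12, Mul(2, Add(-2, 7))) = Add(-12, Mul(2, 5)) = Add(-12, 10) = -2)
Function('w')(O) = Add(10, O) (Function('w')(O) = Add(6, Mul(-1, Add(-4, Mul(-1, O)))) = Add(6, Add(4, O)) = Add(10, O))
Mul(Function('w')(Function('o')(6)), W) = Mul(Add(10, Add(1, 6)), -2) = Mul(Add(10, 7), -2) = Mul(17, -2) = -34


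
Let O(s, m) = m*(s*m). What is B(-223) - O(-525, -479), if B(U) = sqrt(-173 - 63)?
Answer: 120456525 + 2*I*sqrt(59) ≈ 1.2046e+8 + 15.362*I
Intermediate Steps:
O(s, m) = s*m**2 (O(s, m) = m*(m*s) = s*m**2)
B(U) = 2*I*sqrt(59) (B(U) = sqrt(-236) = 2*I*sqrt(59))
B(-223) - O(-525, -479) = 2*I*sqrt(59) - (-525)*(-479)**2 = 2*I*sqrt(59) - (-525)*229441 = 2*I*sqrt(59) - 1*(-120456525) = 2*I*sqrt(59) + 120456525 = 120456525 + 2*I*sqrt(59)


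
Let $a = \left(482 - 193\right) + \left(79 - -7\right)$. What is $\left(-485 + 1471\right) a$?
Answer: $369750$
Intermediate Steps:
$a = 375$ ($a = 289 + \left(79 + 7\right) = 289 + 86 = 375$)
$\left(-485 + 1471\right) a = \left(-485 + 1471\right) 375 = 986 \cdot 375 = 369750$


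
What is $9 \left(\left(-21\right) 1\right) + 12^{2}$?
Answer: $-45$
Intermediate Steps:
$9 \left(\left(-21\right) 1\right) + 12^{2} = 9 \left(-21\right) + 144 = -189 + 144 = -45$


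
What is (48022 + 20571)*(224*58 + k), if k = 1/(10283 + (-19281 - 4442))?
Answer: 1711027681721/1920 ≈ 8.9116e+8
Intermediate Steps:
k = -1/13440 (k = 1/(10283 - 23723) = 1/(-13440) = -1/13440 ≈ -7.4405e-5)
(48022 + 20571)*(224*58 + k) = (48022 + 20571)*(224*58 - 1/13440) = 68593*(12992 - 1/13440) = 68593*(174612479/13440) = 1711027681721/1920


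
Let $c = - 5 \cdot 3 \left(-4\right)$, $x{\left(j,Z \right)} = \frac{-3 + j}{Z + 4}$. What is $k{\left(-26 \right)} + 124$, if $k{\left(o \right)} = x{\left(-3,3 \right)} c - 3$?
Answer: $\frac{487}{7} \approx 69.571$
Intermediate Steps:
$x{\left(j,Z \right)} = \frac{-3 + j}{4 + Z}$
$c = 60$ ($c = \left(-5\right) \left(-12\right) = 60$)
$k{\left(o \right)} = - \frac{381}{7}$ ($k{\left(o \right)} = \frac{-3 - 3}{4 + 3} \cdot 60 - 3 = \frac{1}{7} \left(-6\right) 60 - 3 = \left(- \frac{6}{7}\right) 60 - 3 = - \frac{360}{7} - 3 = - \frac{381}{7}$)
$k{\left(-26 \right)} + 124 = - \frac{381}{7} + 124 = \frac{487}{7}$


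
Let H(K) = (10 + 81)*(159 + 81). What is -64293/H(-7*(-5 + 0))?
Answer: -21431/7280 ≈ -2.9438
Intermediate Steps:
H(K) = 21840 (H(K) = 91*240 = 21840)
-64293/H(-7*(-5 + 0)) = -64293/21840 = -1*21431/7280 = -21431/7280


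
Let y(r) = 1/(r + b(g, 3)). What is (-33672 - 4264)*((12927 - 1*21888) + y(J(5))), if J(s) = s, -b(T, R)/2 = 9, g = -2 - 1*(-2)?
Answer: 4419316384/13 ≈ 3.3995e+8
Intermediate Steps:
g = 0 (g = -2 + 2 = 0)
b(T, R) = -18 (b(T, R) = -2*9 = -18)
y(r) = 1/(-18 + r) (y(r) = 1/(r - 18) = 1/(-18 + r))
(-33672 - 4264)*((12927 - 1*21888) + y(J(5))) = (-33672 - 4264)*((12927 - 1*21888) + 1/(-18 + 5)) = -37936*((12927 - 21888) + 1/(-13)) = -37936*(-8961 - 1/13) = -37936*(-116494/13) = 4419316384/13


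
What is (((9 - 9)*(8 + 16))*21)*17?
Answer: 0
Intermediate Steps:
(((9 - 9)*(8 + 16))*21)*17 = ((0*24)*21)*17 = (0*21)*17 = 0*17 = 0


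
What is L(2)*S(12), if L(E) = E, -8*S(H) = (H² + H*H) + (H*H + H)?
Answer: -111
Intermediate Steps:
S(H) = -3*H²/8 - H/8 (S(H) = -((H² + H*H) + (H*H + H))/8 = -((H² + H²) + (H² + H))/8 = -(2*H² + (H + H²))/8 = -(H + 3*H²)/8 = -3*H²/8 - H/8)
L(2)*S(12) = 2*(-⅛*12*(1 + 3*12)) = 2*(-⅛*12*(1 + 36)) = 2*(-⅛*12*37) = 2*(-111/2) = -111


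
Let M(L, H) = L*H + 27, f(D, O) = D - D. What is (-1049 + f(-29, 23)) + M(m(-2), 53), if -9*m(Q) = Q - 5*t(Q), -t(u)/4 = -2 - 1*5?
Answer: -1672/9 ≈ -185.78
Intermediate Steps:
t(u) = 28 (t(u) = -4*(-2 - 1*5) = -4*(-2 - 5) = -4*(-7) = 28)
f(D, O) = 0
m(Q) = 140/9 - Q/9 (m(Q) = -(Q - 5*28)/9 = -(Q - 140)/9 = -(-140 + Q)/9 = 140/9 - Q/9)
M(L, H) = 27 + H*L (M(L, H) = H*L + 27 = 27 + H*L)
(-1049 + f(-29, 23)) + M(m(-2), 53) = (-1049 + 0) + (27 + 53*(140/9 - ⅑*(-2))) = -1049 + (27 + 53*(140/9 + 2/9)) = -1049 + (27 + 53*(142/9)) = -1049 + (27 + 7526/9) = -1049 + 7769/9 = -1672/9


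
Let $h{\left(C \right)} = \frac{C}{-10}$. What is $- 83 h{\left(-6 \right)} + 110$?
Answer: $\frac{301}{5} \approx 60.2$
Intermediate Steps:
$h{\left(C \right)} = - \frac{C}{10}$ ($h{\left(C \right)} = C \left(- \frac{1}{10}\right) = - \frac{C}{10}$)
$- 83 h{\left(-6 \right)} + 110 = - 83 \left(\left(- \frac{1}{10}\right) \left(-6\right)\right) + 110 = \left(-83\right) \frac{3}{5} + 110 = - \frac{249}{5} + 110 = \frac{301}{5}$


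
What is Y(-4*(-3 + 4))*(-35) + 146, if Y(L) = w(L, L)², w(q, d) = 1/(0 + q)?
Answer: 2301/16 ≈ 143.81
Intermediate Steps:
w(q, d) = 1/q
Y(L) = L⁻² (Y(L) = (1/L)² = L⁻²)
Y(-4*(-3 + 4))*(-35) + 146 = -35/(-4*(-3 + 4))² + 146 = -35/(-4*1)² + 146 = -35/(-4)² + 146 = (1/16)*(-35) + 146 = -35/16 + 146 = 2301/16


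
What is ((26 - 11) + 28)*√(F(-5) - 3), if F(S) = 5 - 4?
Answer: 43*I*√2 ≈ 60.811*I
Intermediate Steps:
F(S) = 1
((26 - 11) + 28)*√(F(-5) - 3) = ((26 - 11) + 28)*√(1 - 3) = (15 + 28)*√(-2) = 43*(I*√2) = 43*I*√2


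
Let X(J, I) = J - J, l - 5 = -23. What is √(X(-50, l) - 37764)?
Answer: 6*I*√1049 ≈ 194.33*I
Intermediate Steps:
l = -18 (l = 5 - 23 = -18)
X(J, I) = 0
√(X(-50, l) - 37764) = √(0 - 37764) = √(-37764) = 6*I*√1049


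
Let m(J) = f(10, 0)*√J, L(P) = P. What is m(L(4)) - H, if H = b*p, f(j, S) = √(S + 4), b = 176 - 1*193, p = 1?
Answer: 21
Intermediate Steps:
b = -17 (b = 176 - 193 = -17)
f(j, S) = √(4 + S)
m(J) = 2*√J (m(J) = √(4 + 0)*√J = √4*√J = 2*√J)
H = -17 (H = -17*1 = -17)
m(L(4)) - H = 2*√4 - 1*(-17) = 2*2 + 17 = 4 + 17 = 21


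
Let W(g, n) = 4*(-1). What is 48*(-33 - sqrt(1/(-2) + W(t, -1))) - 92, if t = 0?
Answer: -1676 - 72*I*sqrt(2) ≈ -1676.0 - 101.82*I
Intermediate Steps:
W(g, n) = -4
48*(-33 - sqrt(1/(-2) + W(t, -1))) - 92 = 48*(-33 - sqrt(1/(-2) - 4)) - 92 = 48*(-33 - sqrt(-1/2 - 4)) - 92 = 48*(-33 - sqrt(-9/2)) - 92 = 48*(-33 - 3*I*sqrt(2)/2) - 92 = (-1584 - 72*I*sqrt(2)) - 92 = -1676 - 72*I*sqrt(2)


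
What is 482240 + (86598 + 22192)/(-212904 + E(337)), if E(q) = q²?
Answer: 9580640322/19867 ≈ 4.8224e+5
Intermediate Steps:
482240 + (86598 + 22192)/(-212904 + E(337)) = 482240 + (86598 + 22192)/(-212904 + 337²) = 482240 + 108790/(-212904 + 113569) = 482240 + 108790/(-99335) = 482240 + 108790*(-1/99335) = 482240 - 21758/19867 = 9580640322/19867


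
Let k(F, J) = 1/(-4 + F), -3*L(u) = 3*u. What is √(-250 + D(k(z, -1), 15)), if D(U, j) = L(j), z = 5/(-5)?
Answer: I*√265 ≈ 16.279*I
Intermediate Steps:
z = -1 (z = 5*(-⅕) = -1)
L(u) = -u
D(U, j) = -j
√(-250 + D(k(z, -1), 15)) = √(-250 - 1*15) = √(-250 - 15) = √(-265) = I*√265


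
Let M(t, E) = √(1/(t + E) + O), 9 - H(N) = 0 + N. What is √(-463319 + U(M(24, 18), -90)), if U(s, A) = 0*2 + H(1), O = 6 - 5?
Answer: 3*I*√51479 ≈ 680.67*I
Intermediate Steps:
O = 1
H(N) = 9 - N (H(N) = 9 - (0 + N) = 9 - N)
M(t, E) = √(1 + 1/(E + t)) (M(t, E) = √(1/(t + E) + 1) = √(1/(E + t) + 1) = √(1 + 1/(E + t)))
U(s, A) = 8 (U(s, A) = 0*2 + (9 - 1*1) = 0 + (9 - 1) = 0 + 8 = 8)
√(-463319 + U(M(24, 18), -90)) = √(-463319 + 8) = √(-463311) = 3*I*√51479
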